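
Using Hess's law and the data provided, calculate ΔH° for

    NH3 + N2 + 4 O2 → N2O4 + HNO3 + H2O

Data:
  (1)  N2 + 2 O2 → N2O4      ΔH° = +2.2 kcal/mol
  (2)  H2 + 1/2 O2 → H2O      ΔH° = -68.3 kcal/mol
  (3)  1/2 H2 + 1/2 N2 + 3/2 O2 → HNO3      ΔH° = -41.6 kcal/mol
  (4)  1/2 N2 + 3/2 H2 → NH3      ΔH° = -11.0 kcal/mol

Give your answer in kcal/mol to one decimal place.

ΔH° = -96.7 kcal/mol

(1) as written: +2.2 kcal/mol
(2) as written: -68.3 kcal/mol
(3) as written: -41.6 kcal/mol
(4) reversed: +11.0 kcal/mol
Since enthalpy is a state function, ΔH° = (1)·(+2.2) + (1)·(-68.3) + (1)·(-41.6) + (-1)·(-11.0) = -96.7 kcal/mol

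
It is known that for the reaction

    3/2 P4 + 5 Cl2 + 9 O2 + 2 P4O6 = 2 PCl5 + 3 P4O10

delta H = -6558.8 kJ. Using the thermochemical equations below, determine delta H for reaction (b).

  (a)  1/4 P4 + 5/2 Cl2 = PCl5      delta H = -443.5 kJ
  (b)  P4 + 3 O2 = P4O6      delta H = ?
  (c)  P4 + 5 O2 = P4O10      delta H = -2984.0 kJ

(a) × 2 (scale by 2 for the 2 PCl5): (2)·(-443.5) = -887.0 kJ
(b) reversed and × 2 (P4O6 must end up as a reactant; ×2 to match 2 P4O6 in the target): contributes −2·x
(c) × 3 (scale by 3 for the 3 P4O10): (3)·(-2984.0) = -8952.0 kJ
-6558.8 = (-887.0) + (-8952.0) − 2·x
x = (-6558.8 − (-9839.0)) / (-2) = -1640.1 kJ

delta H = -1640.1 kJ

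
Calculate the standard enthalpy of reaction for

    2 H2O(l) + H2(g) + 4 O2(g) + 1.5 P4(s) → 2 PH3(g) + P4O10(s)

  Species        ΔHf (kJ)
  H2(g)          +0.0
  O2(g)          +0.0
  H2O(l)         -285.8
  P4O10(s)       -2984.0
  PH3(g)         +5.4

ΔH°rxn = -2401.6 kJ

Products: 2·(+5.4) + 1·(-2984.0) = -2973.2
Reactants: 2·(-285.8) + 1·(+0.0) + 4·(+0.0) + 3/2·(+0.0) = -571.6
ΔH°rxn = (-2973.2) − (-571.6) = -2401.6 kJ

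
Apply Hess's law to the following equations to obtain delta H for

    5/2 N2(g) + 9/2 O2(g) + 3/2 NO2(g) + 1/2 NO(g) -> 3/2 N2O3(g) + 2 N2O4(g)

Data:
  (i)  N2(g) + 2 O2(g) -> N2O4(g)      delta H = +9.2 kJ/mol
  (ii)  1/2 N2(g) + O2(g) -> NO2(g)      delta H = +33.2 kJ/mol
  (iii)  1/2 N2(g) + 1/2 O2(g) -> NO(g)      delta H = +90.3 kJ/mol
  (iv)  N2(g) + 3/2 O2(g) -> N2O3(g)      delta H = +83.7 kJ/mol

(i) × 2 (scale by 2 for the 2 N2O4(g)): (2)·(+9.2) = +18.4 kJ/mol
(ii) reversed and × 3/2 (reverse to put NO2(g) on the reactant side; scale by 3/2 for the 3/2 NO2(g)): (-3/2)·(+33.2) = -49.8 kJ/mol
(iii) reversed and × 1/2 (reverse to put NO(g) on the reactant side; scale by 1/2 for the 1/2 NO(g)): (-1/2)·(+90.3) = -45.15 kJ/mol
(iv) × 3/2 (×3/2 to match 3/2 N2O3(g) in the target): (3/2)·(+83.7) = +125.55 kJ/mol
Since enthalpy is a state function, delta H = (+18.4) + (-49.8) + (-45.15) + (+125.55) = 49.0 kJ/mol

delta H = 49.0 kJ/mol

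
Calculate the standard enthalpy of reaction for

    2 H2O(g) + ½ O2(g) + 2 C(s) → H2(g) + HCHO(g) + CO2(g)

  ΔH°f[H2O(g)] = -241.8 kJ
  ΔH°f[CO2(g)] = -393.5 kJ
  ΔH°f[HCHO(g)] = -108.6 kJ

ΔH_rxn = -18.5 kJ

ΔH°rxn = Σ nΔHf°(products) − Σ nΔHf°(reactants).
Products: 1·(+0.0) + 1·(-108.6) + 1·(-393.5) = -502.1
Reactants: 2·(-241.8) + 1/2·(+0.0) + 2·(+0.0) = -483.6
ΔH_rxn = (-502.1) − (-483.6) = -18.5 kJ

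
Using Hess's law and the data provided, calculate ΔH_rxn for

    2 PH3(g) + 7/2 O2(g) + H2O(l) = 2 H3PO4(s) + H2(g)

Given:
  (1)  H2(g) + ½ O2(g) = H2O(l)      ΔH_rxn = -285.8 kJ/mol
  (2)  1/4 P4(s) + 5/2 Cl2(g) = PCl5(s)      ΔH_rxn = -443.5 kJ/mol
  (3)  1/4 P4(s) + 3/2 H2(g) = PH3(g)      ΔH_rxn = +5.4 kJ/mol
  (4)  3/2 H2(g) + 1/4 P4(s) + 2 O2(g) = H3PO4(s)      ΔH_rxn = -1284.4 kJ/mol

ΔH_rxn = -2293.8 kJ/mol

(1) reversed (H2O(l) must end up as a reactant): +285.8 kJ/mol
(2): not needed (PCl5(s) appears nowhere else).
(3) reversed and × 2 (reverse to put PH3(g) on the reactant side; scale by 2 for the 2 PH3(g)): (-2)·(+5.4) = -10.8 kJ/mol
(4) × 2 (scale by 2 for the 2 H3PO4(s)): (2)·(-1284.4) = -2568.8 kJ/mol
Summing the manipulated equations, ΔH_rxn = (-1)·(-285.8) + (-2)·(+5.4) + (2)·(-1284.4) = -2293.8 kJ/mol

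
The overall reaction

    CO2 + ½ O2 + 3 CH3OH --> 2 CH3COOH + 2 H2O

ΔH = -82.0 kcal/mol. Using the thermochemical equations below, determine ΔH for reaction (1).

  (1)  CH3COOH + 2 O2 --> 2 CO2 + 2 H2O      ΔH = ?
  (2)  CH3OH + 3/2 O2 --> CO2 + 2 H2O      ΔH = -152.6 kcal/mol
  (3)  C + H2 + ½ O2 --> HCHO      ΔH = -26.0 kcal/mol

(1) reversed and × 2 (reverse to put CH3COOH on the product side; ×2 to match 2 CH3COOH in the target): contributes −2·x
(2) × 3 (scale by 3 for the 3 CH3OH): (3)·(-152.6) = -457.8 kcal/mol
(3): not needed (H2 appears nowhere else).
-82.0 = (-457.8) − 2·x
x = (-82.0 − (-457.8)) / (-2) = -187.9 kcal/mol

ΔH = -187.9 kcal/mol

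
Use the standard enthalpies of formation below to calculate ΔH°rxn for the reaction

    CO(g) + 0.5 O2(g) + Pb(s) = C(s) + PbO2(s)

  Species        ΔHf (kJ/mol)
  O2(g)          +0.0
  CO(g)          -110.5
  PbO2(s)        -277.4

Products: 1·(+0.0) + 1·(-277.4) = -277.4
Reactants: 1·(-110.5) + 1/2·(+0.0) + 1·(+0.0) = -110.5
ΔH°rxn = (-277.4) − (-110.5) = -166.9 kJ/mol

ΔH°rxn = -166.9 kJ/mol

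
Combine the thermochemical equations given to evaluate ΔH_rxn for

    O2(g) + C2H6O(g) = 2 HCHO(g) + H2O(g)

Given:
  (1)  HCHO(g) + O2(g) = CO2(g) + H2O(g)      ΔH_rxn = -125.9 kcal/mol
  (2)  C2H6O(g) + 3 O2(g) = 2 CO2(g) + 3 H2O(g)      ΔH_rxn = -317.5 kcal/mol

ΔH_rxn = -65.7 kcal/mol

(1) reversed and × 2 (reverse to put HCHO(g) on the product side; scale by 2 for the 2 HCHO(g)): (-2)·(-125.9) = +251.8 kcal/mol
(2) as written (C2H6O(g) already on the reactant side): -317.5 kcal/mol
By Hess's law, ΔH_rxn = (-2)·(-125.9) + (1)·(-317.5) = -65.7 kcal/mol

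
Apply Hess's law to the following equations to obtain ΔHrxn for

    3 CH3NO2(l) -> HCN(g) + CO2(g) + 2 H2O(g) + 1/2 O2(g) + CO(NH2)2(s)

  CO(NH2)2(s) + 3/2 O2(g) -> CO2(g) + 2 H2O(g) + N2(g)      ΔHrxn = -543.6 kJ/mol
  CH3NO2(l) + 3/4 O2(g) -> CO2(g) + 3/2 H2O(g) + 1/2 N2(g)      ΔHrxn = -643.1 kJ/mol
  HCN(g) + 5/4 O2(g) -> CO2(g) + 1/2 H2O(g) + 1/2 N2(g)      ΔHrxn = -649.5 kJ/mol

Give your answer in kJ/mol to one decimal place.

equation 1 reversed (reverse to put CO(NH2)2(s) on the product side): +543.6 kJ/mol
equation 2 × 3 (×3 to match 3 CH3NO2(l) in the target): (3)·(-643.1) = -1929.3 kJ/mol
equation 3 reversed (HCN(g) must end up as a product): +649.5 kJ/mol
ΔHrxn = (+543.6) + (-1929.3) + (+649.5) = -736.2 kJ/mol

ΔHrxn = -736.2 kJ/mol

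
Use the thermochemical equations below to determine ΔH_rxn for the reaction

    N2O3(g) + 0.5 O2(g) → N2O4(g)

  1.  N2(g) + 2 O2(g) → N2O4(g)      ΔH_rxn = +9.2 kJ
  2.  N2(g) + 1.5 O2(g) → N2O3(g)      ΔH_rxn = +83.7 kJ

ΔH_rxn = -74.5 kJ

eq. 1 as written: +9.2 kJ
eq. 2 reversed: -83.7 kJ
Combining the equations, ΔH_rxn = (1)·(+9.2) + (-1)·(+83.7) = -74.5 kJ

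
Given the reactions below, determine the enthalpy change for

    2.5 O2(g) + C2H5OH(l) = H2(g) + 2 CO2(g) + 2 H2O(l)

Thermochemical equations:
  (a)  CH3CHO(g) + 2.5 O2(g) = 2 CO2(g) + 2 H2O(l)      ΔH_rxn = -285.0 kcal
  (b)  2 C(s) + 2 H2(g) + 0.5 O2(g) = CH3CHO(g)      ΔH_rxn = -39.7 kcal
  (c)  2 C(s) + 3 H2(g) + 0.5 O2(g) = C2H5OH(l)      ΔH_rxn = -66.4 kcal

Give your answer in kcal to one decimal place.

(a) as written: -285.0 kcal
(b) as written: -39.7 kcal
(c) reversed: +66.4 kcal
By Hess's law, ΔH_rxn = (1)·(-285.0) + (1)·(-39.7) + (-1)·(-66.4) = -258.3 kcal

ΔH_rxn = -258.3 kcal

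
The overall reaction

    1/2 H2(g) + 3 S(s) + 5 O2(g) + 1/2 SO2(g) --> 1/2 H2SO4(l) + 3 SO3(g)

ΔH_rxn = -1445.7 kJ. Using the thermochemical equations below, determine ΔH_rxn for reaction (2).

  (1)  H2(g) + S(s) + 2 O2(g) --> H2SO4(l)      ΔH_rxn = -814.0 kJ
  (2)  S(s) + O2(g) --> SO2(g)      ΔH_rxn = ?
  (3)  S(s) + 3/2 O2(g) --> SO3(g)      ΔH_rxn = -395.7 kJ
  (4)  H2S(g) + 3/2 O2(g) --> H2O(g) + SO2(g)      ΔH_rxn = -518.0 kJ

(1) × 1/2 (×1/2 to match 1/2 H2SO4(l) in the target): (1/2)·(-814.0) = -407.0 kJ
(2) reversed and × 1/2: contributes −1/2·x
(3) × 3 (×3 to match 3 SO3(g) in the target): (3)·(-395.7) = -1187.1 kJ
(4): not needed (H2S(g) appears nowhere else).
-1445.7 = (-407.0) + (-1187.1) − 1/2·x
x = (-1445.7 − (-1594.1)) / (-1/2) = -296.8 kJ

ΔH_rxn = -296.8 kJ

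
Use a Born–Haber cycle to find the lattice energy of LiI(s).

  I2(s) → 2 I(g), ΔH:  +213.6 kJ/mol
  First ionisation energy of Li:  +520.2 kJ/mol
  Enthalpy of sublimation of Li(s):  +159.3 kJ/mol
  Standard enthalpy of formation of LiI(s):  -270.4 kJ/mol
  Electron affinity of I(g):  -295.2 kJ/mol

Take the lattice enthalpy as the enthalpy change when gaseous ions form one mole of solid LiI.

ΔHf° = 1·ΔHsub + 1·(ΣIE) + 1/2·D(I2) + 1·EA + U
-270.4 = 1·(+159.3) + 1·(+520.2) + 1/2·(+213.6) + 1·(-295.2) + U
U = -270.4 − (+491.1) = -761.5 kJ/mol

U = -761.5 kJ/mol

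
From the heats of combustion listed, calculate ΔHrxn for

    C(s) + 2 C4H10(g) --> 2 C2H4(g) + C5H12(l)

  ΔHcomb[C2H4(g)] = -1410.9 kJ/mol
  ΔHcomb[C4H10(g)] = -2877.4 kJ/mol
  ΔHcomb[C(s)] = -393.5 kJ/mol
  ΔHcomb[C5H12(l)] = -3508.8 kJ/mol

With combustion enthalpies, reactants minus products:
= [1·(-393.5) + 2·(-2877.4)] − [2·(-1410.9) + 1·(-3508.8)]
= 182.3 kJ/mol

ΔHrxn = 182.3 kJ/mol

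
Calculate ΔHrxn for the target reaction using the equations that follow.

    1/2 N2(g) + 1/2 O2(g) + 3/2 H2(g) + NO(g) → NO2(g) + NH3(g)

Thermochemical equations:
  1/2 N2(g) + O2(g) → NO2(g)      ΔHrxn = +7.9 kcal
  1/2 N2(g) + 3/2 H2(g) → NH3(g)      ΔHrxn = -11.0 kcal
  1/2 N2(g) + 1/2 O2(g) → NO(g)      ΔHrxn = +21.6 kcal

ΔHrxn = -24.7 kcal

equation 1 as written (NO2(g) already on the product side): +7.9 kcal
equation 2 as written (NH3(g) already on the product side): -11.0 kcal
equation 3 reversed (NO(g) must end up as a reactant): -21.6 kcal
Since enthalpy is a state function, ΔHrxn = (1)·(+7.9) + (1)·(-11.0) + (-1)·(+21.6) = -24.7 kcal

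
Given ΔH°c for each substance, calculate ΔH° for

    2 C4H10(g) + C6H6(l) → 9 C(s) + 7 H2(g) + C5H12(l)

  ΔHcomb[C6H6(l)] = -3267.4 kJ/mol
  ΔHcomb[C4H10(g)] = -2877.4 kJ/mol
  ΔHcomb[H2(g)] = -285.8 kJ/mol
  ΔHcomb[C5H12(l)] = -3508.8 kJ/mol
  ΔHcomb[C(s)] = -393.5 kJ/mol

ΔH° = 28.7 kJ/mol

Using ΔH = Σ nΔHc°(reactants) − Σ nΔHc°(products):
= [2·(-2877.4) + 1·(-3267.4)] − [9·(-393.5) + 7·(-285.8) + 1·(-3508.8)]
= 28.7 kJ/mol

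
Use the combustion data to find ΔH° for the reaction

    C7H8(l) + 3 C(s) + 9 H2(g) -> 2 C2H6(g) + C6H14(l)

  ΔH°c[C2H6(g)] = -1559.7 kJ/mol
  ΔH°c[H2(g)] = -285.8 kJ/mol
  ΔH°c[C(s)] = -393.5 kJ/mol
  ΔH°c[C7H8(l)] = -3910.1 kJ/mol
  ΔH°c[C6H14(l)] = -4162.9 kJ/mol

Using ΔH = Σ nΔHc°(reactants) − Σ nΔHc°(products):
= [1·(-3910.1) + 3·(-393.5) + 9·(-285.8)] − [2·(-1559.7) + 1·(-4162.9)]
= -380.5 kJ/mol

ΔH° = -380.5 kJ/mol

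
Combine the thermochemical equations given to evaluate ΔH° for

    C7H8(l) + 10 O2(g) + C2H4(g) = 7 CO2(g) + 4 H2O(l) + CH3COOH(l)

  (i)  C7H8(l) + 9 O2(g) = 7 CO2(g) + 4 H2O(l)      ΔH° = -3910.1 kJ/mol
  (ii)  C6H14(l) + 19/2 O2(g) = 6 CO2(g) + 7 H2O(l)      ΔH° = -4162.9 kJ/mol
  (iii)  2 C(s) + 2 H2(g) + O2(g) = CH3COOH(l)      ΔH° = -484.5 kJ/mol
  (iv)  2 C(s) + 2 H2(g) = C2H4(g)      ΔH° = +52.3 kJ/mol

ΔH° = -4446.9 kJ/mol

(i) as written: -3910.1 kJ/mol
(ii): not needed.
(iii) as written: -484.5 kJ/mol
(iv) reversed: -52.3 kJ/mol
Summing the manipulated equations, ΔH° = (1)·(-3910.1) + (1)·(-484.5) + (-1)·(+52.3) = -4446.9 kJ/mol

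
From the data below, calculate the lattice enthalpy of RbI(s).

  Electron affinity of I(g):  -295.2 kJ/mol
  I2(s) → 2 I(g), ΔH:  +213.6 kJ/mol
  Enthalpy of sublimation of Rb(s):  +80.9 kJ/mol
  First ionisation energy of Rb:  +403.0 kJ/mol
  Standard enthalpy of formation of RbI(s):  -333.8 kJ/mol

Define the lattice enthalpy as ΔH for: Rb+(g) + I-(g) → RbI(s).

ΔHf° = 1·ΔHsub + 1·(ΣIE) + 1/2·D(I2) + 1·EA + U
-333.8 = 1·(+80.9) + 1·(+403.0) + 1/2·(+213.6) + 1·(-295.2) + U
U = -333.8 − (+295.5) = -629.3 kJ/mol

U = -629.3 kJ/mol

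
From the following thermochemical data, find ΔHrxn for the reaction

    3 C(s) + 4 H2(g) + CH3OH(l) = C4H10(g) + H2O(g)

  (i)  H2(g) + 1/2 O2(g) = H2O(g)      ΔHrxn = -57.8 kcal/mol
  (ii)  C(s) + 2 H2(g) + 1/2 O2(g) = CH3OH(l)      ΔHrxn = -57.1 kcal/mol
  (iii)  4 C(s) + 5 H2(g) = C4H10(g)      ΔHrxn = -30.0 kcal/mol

(i) as written (H2O(g) already on the product side): -57.8 kcal/mol
(ii) reversed (reverse to put CH3OH(l) on the reactant side): +57.1 kcal/mol
(iii) as written (C4H10(g) already on the product side): -30.0 kcal/mol
Since enthalpy is a state function, ΔHrxn = (-57.8) + (+57.1) + (-30.0) = -30.7 kcal/mol

ΔHrxn = -30.7 kcal/mol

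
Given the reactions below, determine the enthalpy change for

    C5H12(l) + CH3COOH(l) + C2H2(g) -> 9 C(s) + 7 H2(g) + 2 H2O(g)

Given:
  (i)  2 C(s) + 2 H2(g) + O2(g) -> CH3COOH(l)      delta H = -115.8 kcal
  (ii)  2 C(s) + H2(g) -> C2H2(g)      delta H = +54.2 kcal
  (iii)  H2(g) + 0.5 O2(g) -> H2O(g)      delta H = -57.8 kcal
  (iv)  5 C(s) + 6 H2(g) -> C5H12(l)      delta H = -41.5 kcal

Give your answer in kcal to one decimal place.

delta H = -12.5 kcal

(i) reversed (reverse to put CH3COOH(l) on the reactant side): +115.8 kcal
(ii) reversed (C2H2(g) must end up as a reactant): -54.2 kcal
(iii) × 2 (scale by 2 for the 2 H2O(g)): (2)·(-57.8) = -115.6 kcal
(iv) reversed (reverse to put C5H12(l) on the reactant side): +41.5 kcal
By Hess's law, delta H = (-1)·(-115.8) + (-1)·(+54.2) + (2)·(-57.8) + (-1)·(-41.5) = -12.5 kcal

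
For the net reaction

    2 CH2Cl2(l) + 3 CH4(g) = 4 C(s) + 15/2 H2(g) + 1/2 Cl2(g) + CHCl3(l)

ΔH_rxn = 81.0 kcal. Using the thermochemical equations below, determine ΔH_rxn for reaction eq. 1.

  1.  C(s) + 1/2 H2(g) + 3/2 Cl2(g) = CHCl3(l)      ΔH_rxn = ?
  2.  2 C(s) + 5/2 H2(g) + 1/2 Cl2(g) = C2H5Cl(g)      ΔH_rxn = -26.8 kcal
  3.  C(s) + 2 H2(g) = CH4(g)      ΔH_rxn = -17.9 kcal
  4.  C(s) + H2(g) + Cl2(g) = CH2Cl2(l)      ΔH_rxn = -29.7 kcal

eq. 1 as written: contributes x
eq. 2: not needed.
eq. 3 reversed and × 3: (-3)·(-17.9) = +53.7 kcal
eq. 4 reversed and × 2: (-2)·(-29.7) = +59.4 kcal
+81.0 = (+53.7) + (+59.4) + x
x = (+81.0 − (+113.1)) / (1) = -32.1 kcal

ΔH_rxn = -32.1 kcal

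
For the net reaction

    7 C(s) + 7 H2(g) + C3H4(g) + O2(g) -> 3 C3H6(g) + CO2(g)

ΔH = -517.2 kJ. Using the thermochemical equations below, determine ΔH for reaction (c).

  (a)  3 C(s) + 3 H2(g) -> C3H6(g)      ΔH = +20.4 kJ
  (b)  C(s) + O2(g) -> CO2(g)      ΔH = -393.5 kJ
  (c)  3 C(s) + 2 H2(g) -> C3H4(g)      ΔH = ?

(a) × 3 (scale by 3 for the 3 C3H6(g)): (3)·(+20.4) = +61.2 kJ
(b) as written (CO2(g) already on the product side): -393.5 kJ
(c) reversed (C3H4(g) must end up as a reactant): contributes −x
-517.2 = (+61.2) + (-393.5) − x
x = (-517.2 − (-332.3)) / (-1) = 184.9 kJ

ΔH = 184.9 kJ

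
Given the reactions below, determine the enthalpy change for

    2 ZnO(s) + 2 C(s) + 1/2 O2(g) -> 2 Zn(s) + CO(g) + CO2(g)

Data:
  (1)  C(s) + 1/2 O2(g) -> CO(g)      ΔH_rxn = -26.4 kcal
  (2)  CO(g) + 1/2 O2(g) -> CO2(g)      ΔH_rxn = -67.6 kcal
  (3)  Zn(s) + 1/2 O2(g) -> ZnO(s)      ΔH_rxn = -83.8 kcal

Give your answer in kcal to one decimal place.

ΔH_rxn = 47.2 kcal

(1) × 2 (scale by 2 for the 2 C(s)): (2)·(-26.4) = -52.8 kcal
(2) as written (CO2(g) already on the product side): -67.6 kcal
(3) reversed and × 2 (ZnO(s) must end up as a reactant; ×2 to match 2 ZnO(s) in the target): (-2)·(-83.8) = +167.6 kcal
Combining the equations, ΔH_rxn = (-52.8) + (-67.6) + (+167.6) = 47.2 kcal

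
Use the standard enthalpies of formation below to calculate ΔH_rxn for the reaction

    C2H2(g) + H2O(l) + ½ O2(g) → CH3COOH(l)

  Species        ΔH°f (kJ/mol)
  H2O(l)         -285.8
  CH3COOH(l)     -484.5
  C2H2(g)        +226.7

ΔH_rxn = -425.4 kJ/mol

Products: 1·(-484.5) = -484.5
Reactants: 1·(+226.7) + 1·(-285.8) + 1/2·(+0.0) = -59.1
ΔH_rxn = (-484.5) − (-59.1) = -425.4 kJ/mol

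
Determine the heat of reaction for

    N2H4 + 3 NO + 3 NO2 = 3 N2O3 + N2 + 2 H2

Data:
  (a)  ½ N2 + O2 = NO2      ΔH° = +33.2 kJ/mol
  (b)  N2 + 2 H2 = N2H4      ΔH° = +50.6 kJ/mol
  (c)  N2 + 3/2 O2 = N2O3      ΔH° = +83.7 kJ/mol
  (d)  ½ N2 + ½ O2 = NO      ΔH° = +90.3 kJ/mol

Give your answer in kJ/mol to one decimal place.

(a) reversed and × 3: (-3)·(+33.2) = -99.6 kJ/mol
(b) reversed: -50.6 kJ/mol
(c) × 3: (3)·(+83.7) = +251.1 kJ/mol
(d) reversed and × 3: (-3)·(+90.3) = -270.9 kJ/mol
Combining the equations, ΔH° = (-3)·(+33.2) + (-1)·(+50.6) + (3)·(+83.7) + (-3)·(+90.3) = -170.0 kJ/mol

ΔH° = -170.0 kJ/mol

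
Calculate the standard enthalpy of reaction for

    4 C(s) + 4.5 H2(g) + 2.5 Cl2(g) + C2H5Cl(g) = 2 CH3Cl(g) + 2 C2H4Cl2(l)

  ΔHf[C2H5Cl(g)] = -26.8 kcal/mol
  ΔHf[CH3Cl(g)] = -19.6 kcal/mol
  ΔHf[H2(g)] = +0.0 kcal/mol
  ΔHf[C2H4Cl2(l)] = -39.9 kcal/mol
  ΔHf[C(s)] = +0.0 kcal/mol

Products: 2·(-19.6) + 2·(-39.9) = -119.0
Reactants: 4·(+0.0) + 9/2·(+0.0) + 5/2·(+0.0) + 1·(-26.8) = -26.8
ΔH° = (-119.0) − (-26.8) = -92.2 kcal/mol

ΔH° = -92.2 kcal/mol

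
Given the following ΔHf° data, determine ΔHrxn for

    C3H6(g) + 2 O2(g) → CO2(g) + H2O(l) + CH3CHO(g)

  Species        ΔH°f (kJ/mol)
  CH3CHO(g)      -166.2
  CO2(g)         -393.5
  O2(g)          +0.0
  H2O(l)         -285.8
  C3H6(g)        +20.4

Products: 1·(-393.5) + 1·(-285.8) + 1·(-166.2) = -845.5
Reactants: 1·(+20.4) + 2·(+0.0) = +20.4
ΔHrxn = (-845.5) − (+20.4) = -865.9 kJ/mol

ΔHrxn = -865.9 kJ/mol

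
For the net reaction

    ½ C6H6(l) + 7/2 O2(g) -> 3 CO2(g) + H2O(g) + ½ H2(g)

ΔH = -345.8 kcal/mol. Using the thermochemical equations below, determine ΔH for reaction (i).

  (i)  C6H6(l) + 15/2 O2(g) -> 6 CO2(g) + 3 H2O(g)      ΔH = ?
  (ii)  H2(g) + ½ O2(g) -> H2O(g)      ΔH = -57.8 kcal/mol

ΔH = -749.4 kcal/mol

(i) × 1/2 (×1/2 to match 1/2 C6H6(l) in the target): contributes 1/2·x
(ii) reversed and × 1/2 (H2(g) must end up as a product; ×1/2 to match 1/2 H2(g) in the target): (-1/2)·(-57.8) = +28.9 kcal/mol
-345.8 = (+28.9) + 1/2·x
x = (-345.8 − (+28.9)) / (1/2) = -749.4 kcal/mol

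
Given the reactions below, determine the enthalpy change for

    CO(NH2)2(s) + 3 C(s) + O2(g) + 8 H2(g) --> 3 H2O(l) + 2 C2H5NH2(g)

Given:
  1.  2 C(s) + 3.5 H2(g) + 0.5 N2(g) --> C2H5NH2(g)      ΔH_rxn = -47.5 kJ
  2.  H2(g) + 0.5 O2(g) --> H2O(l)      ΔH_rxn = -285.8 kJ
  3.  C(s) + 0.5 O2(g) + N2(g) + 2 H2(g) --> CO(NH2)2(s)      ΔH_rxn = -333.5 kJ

ΔH_rxn = -618.9 kJ

eq. 1 × 2 (scale by 2 for the 2 C2H5NH2(g)): (2)·(-47.5) = -95.0 kJ
eq. 2 × 3 (×3 to match 3 H2O(l) in the target): (3)·(-285.8) = -857.4 kJ
eq. 3 reversed (CO(NH2)2(s) must end up as a reactant): +333.5 kJ
Summing the manipulated equations, ΔH_rxn = (-95.0) + (-857.4) + (+333.5) = -618.9 kJ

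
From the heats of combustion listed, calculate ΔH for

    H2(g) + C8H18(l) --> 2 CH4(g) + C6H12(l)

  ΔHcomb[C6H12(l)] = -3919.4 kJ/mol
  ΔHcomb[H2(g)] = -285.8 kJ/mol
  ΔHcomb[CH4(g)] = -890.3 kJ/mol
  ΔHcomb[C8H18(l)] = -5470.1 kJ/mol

ΔH = -55.9 kJ/mol

With combustion enthalpies, reactants minus products:
= [1·(-285.8) + 1·(-5470.1)] − [2·(-890.3) + 1·(-3919.4)]
= -55.9 kJ/mol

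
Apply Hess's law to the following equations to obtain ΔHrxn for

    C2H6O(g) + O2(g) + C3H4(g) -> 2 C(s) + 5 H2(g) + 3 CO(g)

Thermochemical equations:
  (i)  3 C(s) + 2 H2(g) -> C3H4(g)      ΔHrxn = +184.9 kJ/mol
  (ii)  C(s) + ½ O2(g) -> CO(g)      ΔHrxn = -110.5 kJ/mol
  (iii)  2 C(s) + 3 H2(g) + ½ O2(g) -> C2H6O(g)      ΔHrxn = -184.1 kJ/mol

ΔHrxn = -332.3 kJ/mol

(i) reversed: -184.9 kJ/mol
(ii) × 3: (3)·(-110.5) = -331.5 kJ/mol
(iii) reversed: +184.1 kJ/mol
Since enthalpy is a state function, ΔHrxn = (-1)·(+184.9) + (3)·(-110.5) + (-1)·(-184.1) = -332.3 kJ/mol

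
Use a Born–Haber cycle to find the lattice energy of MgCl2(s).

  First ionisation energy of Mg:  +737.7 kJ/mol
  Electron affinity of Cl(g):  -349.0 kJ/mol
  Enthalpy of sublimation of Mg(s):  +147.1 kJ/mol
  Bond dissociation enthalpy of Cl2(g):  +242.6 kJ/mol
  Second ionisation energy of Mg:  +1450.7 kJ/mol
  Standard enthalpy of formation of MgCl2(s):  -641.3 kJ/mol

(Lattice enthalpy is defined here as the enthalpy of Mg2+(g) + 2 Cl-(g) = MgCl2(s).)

U = -2521.4 kJ/mol

ΔHf° = 1·ΔHsub + 1·(ΣIE) + 1·D(Cl2) + 2·EA + U
-641.3 = 1·(+147.1) + 1·(+2188.4) + 1·(+242.6) + 2·(-349.0) + U
U = -641.3 − (+1880.1) = -2521.4 kJ/mol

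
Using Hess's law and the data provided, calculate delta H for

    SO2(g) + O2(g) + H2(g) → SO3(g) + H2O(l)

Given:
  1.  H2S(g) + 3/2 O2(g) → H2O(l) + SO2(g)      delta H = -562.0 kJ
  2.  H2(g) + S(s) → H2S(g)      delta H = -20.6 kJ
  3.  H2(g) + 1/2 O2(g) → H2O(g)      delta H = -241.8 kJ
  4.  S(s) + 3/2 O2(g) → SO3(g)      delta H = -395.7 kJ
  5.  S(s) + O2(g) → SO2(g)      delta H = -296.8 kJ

delta H = -384.7 kJ

eq. 1 as written: -562.0 kJ
eq. 2 as written: -20.6 kJ
eq. 3: not needed.
eq. 4 as written: -395.7 kJ
eq. 5 reversed and × 2: (-2)·(-296.8) = +593.6 kJ
delta H = (-562.0) + (-20.6) + (-395.7) + (+593.6) = -384.7 kJ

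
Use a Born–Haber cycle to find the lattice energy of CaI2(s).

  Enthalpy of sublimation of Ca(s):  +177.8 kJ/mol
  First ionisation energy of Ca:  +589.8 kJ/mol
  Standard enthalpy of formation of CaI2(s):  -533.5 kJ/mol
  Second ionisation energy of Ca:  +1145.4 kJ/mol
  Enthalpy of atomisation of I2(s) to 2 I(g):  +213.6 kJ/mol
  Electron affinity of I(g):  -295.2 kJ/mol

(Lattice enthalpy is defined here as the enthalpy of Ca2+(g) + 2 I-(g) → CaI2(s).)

ΔHf° = 1·ΔHsub + 1·(ΣIE) + 1·D(I2) + 2·EA + U
-533.5 = 1·(+177.8) + 1·(+1735.2) + 1·(+213.6) + 2·(-295.2) + U
U = -533.5 − (+1536.2) = -2069.7 kJ/mol

U = -2069.7 kJ/mol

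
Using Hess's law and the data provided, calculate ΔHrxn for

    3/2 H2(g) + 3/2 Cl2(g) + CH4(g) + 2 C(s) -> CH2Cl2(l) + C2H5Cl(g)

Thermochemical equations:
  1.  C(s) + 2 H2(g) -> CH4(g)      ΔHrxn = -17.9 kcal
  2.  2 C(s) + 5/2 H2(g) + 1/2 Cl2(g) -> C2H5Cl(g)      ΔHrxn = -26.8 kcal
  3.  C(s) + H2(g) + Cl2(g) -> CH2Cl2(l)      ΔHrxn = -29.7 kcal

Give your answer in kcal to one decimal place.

ΔHrxn = -38.6 kcal

eq. 1 reversed (CH4(g) must end up as a reactant): +17.9 kcal
eq. 2 as written (C2H5Cl(g) already on the product side): -26.8 kcal
eq. 3 as written (CH2Cl2(l) already on the product side): -29.7 kcal
ΔHrxn = (+17.9) + (-26.8) + (-29.7) = -38.6 kcal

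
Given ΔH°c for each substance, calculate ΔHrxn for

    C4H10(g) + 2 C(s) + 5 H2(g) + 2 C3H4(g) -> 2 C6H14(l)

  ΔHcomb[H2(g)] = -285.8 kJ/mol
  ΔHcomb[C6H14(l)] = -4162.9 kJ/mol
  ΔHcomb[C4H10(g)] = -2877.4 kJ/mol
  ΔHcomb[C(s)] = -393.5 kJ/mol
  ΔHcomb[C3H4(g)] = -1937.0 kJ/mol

With combustion enthalpies, reactants minus products:
= [1·(-2877.4) + 2·(-393.5) + 5·(-285.8) + 2·(-1937.0)] − [2·(-4162.9)]
= -641.6 kJ/mol

ΔHrxn = -641.6 kJ/mol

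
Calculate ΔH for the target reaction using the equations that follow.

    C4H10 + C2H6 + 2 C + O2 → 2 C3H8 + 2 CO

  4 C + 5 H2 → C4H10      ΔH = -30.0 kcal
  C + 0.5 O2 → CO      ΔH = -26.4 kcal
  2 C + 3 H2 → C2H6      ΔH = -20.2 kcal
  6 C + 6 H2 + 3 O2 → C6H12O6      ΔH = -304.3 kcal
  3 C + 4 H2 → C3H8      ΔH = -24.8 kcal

ΔH = -52.2 kcal

equation 1 reversed: +30.0 kcal
equation 2 × 2: (2)·(-26.4) = -52.8 kcal
equation 3 reversed: +20.2 kcal
equation 4: not needed.
equation 5 × 2: (2)·(-24.8) = -49.6 kcal
Since enthalpy is a state function, ΔH = (-1)·(-30.0) + (2)·(-26.4) + (-1)·(-20.2) + (2)·(-24.8) = -52.2 kcal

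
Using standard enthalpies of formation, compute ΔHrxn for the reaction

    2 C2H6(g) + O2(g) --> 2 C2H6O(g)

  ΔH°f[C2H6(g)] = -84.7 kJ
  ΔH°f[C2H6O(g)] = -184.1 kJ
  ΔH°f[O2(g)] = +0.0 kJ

ΔHrxn = -198.8 kJ

ΔH°rxn = Σ nΔHf°(products) − Σ nΔHf°(reactants).
Products: 2·(-184.1) = -368.2
Reactants: 2·(-84.7) + 1·(+0.0) = -169.4
ΔHrxn = (-368.2) − (-169.4) = -198.8 kJ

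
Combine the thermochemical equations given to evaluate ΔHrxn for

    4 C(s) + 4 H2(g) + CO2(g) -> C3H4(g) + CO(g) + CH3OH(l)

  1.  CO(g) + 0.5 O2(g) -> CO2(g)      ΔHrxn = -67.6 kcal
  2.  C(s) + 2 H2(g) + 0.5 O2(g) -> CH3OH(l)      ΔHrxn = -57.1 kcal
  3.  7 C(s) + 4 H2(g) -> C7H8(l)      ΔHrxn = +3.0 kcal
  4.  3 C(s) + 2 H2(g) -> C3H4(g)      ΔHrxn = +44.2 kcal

ΔHrxn = 54.7 kcal

eq. 1 reversed (reverse to put CO(g) on the product side): +67.6 kcal
eq. 2 as written (CH3OH(l) already on the product side): -57.1 kcal
eq. 3: not needed (C7H8(l) appears nowhere else).
eq. 4 as written (C3H4(g) already on the product side): +44.2 kcal
Since enthalpy is a state function, ΔHrxn = (-1)·(-67.6) + (1)·(-57.1) + (1)·(+44.2) = 54.7 kcal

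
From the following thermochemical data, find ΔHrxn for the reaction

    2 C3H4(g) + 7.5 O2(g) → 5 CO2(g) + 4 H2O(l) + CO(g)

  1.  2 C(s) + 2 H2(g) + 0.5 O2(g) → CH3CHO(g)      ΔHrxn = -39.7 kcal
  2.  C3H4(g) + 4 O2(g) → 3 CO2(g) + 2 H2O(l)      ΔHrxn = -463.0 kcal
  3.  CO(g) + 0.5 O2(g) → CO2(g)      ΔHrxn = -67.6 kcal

eq. 1: not needed.
eq. 2 × 2: (2)·(-463.0) = -926.0 kcal
eq. 3 reversed: +67.6 kcal
ΔHrxn = (2)·(-463.0) + (-1)·(-67.6) = -858.4 kcal

ΔHrxn = -858.4 kcal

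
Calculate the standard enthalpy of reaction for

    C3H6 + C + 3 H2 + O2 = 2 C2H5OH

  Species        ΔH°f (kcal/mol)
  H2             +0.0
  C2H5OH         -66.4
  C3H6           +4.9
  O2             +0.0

ΔH_rxn = -137.7 kcal/mol

Products: 2·(-66.4) = -132.8
Reactants: 1·(+4.9) + 1·(+0.0) + 3·(+0.0) + 1·(+0.0) = +4.9
ΔH_rxn = (-132.8) − (+4.9) = -137.7 kcal/mol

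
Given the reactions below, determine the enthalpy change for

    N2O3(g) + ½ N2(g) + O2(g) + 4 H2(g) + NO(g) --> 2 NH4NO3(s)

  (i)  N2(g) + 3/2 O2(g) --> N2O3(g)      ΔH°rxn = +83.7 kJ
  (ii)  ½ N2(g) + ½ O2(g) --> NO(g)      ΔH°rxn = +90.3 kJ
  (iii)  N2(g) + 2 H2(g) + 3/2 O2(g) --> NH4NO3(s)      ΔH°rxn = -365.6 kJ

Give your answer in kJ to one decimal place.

(i) reversed (reverse to put N2O3(g) on the reactant side): -83.7 kJ
(ii) reversed (NO(g) must end up as a reactant): -90.3 kJ
(iii) × 2 (×2 to match 2 NH4NO3(s) in the target): (2)·(-365.6) = -731.2 kJ
Combining the equations, ΔH°rxn = (-1)·(+83.7) + (-1)·(+90.3) + (2)·(-365.6) = -905.2 kJ

ΔH°rxn = -905.2 kJ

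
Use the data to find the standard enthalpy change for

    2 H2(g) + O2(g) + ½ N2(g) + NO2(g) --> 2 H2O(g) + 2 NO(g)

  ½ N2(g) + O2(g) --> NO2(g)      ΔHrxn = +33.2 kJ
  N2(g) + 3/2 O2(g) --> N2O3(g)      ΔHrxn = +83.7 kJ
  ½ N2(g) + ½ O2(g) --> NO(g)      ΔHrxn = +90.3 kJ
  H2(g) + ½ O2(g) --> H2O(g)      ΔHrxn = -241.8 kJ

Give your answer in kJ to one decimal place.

ΔHrxn = -336.2 kJ

equation 1 reversed: -33.2 kJ
equation 2: not needed.
equation 3 × 2: (2)·(+90.3) = +180.6 kJ
equation 4 × 2: (2)·(-241.8) = -483.6 kJ
Summing the manipulated equations, ΔHrxn = (-1)·(+33.2) + (2)·(+90.3) + (2)·(-241.8) = -336.2 kJ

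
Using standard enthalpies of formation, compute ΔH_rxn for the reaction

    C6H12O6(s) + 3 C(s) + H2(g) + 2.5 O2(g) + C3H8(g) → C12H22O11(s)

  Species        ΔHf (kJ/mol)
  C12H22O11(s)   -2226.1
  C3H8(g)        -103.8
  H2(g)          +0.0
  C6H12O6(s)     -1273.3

Products: 1·(-2226.1) = -2226.1
Reactants: 1·(-1273.3) + 3·(+0.0) + 1·(+0.0) + 5/2·(+0.0) + 1·(-103.8) = -1377.1
ΔH_rxn = (-2226.1) − (-1377.1) = -849.0 kJ/mol

ΔH_rxn = -849.0 kJ/mol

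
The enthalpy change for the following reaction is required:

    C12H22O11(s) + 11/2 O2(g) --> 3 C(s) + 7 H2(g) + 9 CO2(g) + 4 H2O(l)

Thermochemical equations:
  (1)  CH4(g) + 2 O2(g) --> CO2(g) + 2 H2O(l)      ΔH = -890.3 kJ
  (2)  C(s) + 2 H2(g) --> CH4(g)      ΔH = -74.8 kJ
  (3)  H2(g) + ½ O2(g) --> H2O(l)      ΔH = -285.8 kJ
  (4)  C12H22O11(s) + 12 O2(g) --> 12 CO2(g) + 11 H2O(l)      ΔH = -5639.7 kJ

(1) reversed and × 3: (-3)·(-890.3) = +2670.9 kJ
(2) reversed and × 3: (-3)·(-74.8) = +224.4 kJ
(3) reversed: +285.8 kJ
(4) as written: -5639.7 kJ
By Hess's law, ΔH = (+2670.9) + (+224.4) + (+285.8) + (-5639.7) = -2458.6 kJ

ΔH = -2458.6 kJ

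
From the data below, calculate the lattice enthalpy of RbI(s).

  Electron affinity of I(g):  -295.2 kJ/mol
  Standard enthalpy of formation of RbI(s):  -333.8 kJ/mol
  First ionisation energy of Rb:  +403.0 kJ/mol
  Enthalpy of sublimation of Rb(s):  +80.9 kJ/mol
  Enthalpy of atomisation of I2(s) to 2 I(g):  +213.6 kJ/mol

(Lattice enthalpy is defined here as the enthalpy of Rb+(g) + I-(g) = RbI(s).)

ΔHf° = 1·ΔHsub + 1·(ΣIE) + 1/2·D(I2) + 1·EA + U
-333.8 = 1·(+80.9) + 1·(+403.0) + 1/2·(+213.6) + 1·(-295.2) + U
U = -333.8 − (+295.5) = -629.3 kJ/mol

U = -629.3 kJ/mol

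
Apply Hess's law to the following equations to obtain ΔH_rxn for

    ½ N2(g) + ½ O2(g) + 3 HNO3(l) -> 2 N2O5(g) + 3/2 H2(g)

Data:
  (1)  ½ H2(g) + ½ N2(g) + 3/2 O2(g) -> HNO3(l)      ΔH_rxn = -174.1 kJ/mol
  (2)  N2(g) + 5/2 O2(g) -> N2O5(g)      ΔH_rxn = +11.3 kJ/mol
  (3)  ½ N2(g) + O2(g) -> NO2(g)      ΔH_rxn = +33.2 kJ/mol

(1) reversed and × 3 (HNO3(l) must end up as a reactant; scale by 3 for the 3 HNO3(l)): (-3)·(-174.1) = +522.3 kJ/mol
(2) × 2 (×2 to match 2 N2O5(g) in the target): (2)·(+11.3) = +22.6 kJ/mol
(3): not needed (NO2(g) appears nowhere else).
Since enthalpy is a state function, ΔH_rxn = (-3)·(-174.1) + (2)·(+11.3) = 544.9 kJ/mol

ΔH_rxn = 544.9 kJ/mol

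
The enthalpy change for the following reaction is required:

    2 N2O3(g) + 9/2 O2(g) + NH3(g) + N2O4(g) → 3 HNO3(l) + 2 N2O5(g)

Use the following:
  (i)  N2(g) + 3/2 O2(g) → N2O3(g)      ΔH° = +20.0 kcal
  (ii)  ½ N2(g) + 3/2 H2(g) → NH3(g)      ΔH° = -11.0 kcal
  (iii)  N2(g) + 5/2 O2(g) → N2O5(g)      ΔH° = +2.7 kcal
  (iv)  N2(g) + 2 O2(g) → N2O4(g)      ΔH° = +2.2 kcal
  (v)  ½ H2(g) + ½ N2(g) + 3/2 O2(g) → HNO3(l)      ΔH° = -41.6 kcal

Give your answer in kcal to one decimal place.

ΔH° = -150.6 kcal

(i) reversed and × 2: (-2)·(+20.0) = -40.0 kcal
(ii) reversed: +11.0 kcal
(iii) × 2: (2)·(+2.7) = +5.4 kcal
(iv) reversed: -2.2 kcal
(v) × 3: (3)·(-41.6) = -124.8 kcal
ΔH° = (-40.0) + (+11.0) + (+5.4) + (-2.2) + (-124.8) = -150.6 kcal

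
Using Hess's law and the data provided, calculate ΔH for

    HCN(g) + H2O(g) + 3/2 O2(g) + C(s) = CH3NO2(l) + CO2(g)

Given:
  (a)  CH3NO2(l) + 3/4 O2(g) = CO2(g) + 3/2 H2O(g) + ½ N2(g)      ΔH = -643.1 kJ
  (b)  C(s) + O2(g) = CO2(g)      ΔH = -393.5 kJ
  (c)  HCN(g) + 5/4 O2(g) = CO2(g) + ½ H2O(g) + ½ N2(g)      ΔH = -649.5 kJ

ΔH = -399.9 kJ

(a) reversed (reverse to put CH3NO2(l) on the product side): +643.1 kJ
(b) as written (C(s) already on the reactant side): -393.5 kJ
(c) as written (HCN(g) already on the reactant side): -649.5 kJ
Combining the equations, ΔH = (-1)·(-643.1) + (1)·(-393.5) + (1)·(-649.5) = -399.9 kJ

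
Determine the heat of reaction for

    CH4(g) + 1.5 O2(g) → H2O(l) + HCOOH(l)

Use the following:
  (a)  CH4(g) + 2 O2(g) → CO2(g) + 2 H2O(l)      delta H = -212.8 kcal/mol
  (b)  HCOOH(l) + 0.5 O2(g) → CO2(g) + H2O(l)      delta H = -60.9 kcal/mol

(a) as written (CH4(g) already on the reactant side): -212.8 kcal/mol
(b) reversed (HCOOH(l) must end up as a product): +60.9 kcal/mol
Since enthalpy is a state function, delta H = (-212.8) + (+60.9) = -151.9 kcal/mol

delta H = -151.9 kcal/mol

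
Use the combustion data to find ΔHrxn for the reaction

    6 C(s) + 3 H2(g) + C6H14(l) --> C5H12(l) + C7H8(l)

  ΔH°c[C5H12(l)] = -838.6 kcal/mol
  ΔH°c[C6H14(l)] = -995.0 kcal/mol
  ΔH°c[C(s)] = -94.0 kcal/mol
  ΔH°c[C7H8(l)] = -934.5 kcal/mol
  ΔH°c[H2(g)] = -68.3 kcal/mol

ΔHrxn = 9.2 kcal/mol

With combustion enthalpies, reactants minus products:
= [6·(-94.0) + 3·(-68.3) + 1·(-995.0)] − [1·(-838.6) + 1·(-934.5)]
= 9.2 kcal/mol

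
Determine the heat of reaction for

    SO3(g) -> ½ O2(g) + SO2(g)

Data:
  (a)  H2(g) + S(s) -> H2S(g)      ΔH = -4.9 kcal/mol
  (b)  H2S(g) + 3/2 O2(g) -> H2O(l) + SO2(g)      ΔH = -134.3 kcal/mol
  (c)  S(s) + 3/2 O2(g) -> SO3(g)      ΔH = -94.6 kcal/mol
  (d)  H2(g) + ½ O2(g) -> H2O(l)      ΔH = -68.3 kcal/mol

ΔH = 23.7 kcal/mol

(a) as written: -4.9 kcal/mol
(b) as written (SO2(g) already on the product side): -134.3 kcal/mol
(c) reversed (SO3(g) must end up as a reactant): +94.6 kcal/mol
(d) reversed: +68.3 kcal/mol
By Hess's law, ΔH = (-4.9) + (-134.3) + (+94.6) + (+68.3) = 23.7 kcal/mol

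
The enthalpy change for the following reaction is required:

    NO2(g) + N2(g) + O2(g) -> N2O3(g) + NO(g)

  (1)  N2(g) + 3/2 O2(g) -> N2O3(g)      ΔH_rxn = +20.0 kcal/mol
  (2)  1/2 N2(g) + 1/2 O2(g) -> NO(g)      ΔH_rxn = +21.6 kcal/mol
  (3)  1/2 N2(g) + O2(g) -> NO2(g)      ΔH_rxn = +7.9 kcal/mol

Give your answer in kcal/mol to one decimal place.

ΔH_rxn = 33.7 kcal/mol

(1) as written: +20.0 kcal/mol
(2) as written: +21.6 kcal/mol
(3) reversed: -7.9 kcal/mol
Summing the manipulated equations, ΔH_rxn = (1)·(+20.0) + (1)·(+21.6) + (-1)·(+7.9) = 33.7 kcal/mol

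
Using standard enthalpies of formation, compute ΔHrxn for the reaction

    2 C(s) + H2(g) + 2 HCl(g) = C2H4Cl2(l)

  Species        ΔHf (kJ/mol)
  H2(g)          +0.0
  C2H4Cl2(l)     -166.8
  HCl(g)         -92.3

ΔHrxn = 17.8 kJ/mol

ΔH°rxn = Σ nΔHf°(products) − Σ nΔHf°(reactants).
Products: 1·(-166.8) = -166.8
Reactants: 2·(+0.0) + 1·(+0.0) + 2·(-92.3) = -184.6
ΔHrxn = (-166.8) − (-184.6) = 17.8 kJ/mol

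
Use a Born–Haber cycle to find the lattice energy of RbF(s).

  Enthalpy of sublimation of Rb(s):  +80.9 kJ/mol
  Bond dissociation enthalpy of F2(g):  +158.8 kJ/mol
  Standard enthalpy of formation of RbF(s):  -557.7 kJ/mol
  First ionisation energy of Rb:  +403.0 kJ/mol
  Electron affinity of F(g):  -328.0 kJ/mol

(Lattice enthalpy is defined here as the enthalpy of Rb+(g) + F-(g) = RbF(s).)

ΔHf° = 1·ΔHsub + 1·(ΣIE) + 1/2·D(F2) + 1·EA + U
-557.7 = 1·(+80.9) + 1·(+403.0) + 1/2·(+158.8) + 1·(-328.0) + U
U = -557.7 − (+235.3) = -793.0 kJ/mol

U = -793.0 kJ/mol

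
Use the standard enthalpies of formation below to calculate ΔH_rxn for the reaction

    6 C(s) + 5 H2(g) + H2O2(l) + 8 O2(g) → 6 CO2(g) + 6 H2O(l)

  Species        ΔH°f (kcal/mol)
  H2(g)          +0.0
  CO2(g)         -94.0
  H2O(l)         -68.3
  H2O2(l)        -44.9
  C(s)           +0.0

ΔH_rxn = -928.9 kcal/mol

ΔH°rxn = Σ nΔHf°(products) − Σ nΔHf°(reactants).
Products: 6·(-94.0) + 6·(-68.3) = -973.8
Reactants: 6·(+0.0) + 5·(+0.0) + 1·(-44.9) + 8·(+0.0) = -44.9
ΔH_rxn = (-973.8) − (-44.9) = -928.9 kcal/mol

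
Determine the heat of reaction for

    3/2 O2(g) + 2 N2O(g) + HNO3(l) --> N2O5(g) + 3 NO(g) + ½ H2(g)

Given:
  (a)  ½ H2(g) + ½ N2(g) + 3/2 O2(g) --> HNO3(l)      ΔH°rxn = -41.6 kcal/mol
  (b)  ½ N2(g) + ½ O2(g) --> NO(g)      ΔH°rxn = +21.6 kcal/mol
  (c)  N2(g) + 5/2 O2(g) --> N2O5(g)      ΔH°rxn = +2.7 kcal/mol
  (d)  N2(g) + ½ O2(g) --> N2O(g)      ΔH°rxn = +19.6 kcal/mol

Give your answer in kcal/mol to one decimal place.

ΔH°rxn = 69.9 kcal/mol

(a) reversed: +41.6 kcal/mol
(b) × 3: (3)·(+21.6) = +64.8 kcal/mol
(c) as written: +2.7 kcal/mol
(d) reversed and × 2: (-2)·(+19.6) = -39.2 kcal/mol
ΔH°rxn = (-1)·(-41.6) + (3)·(+21.6) + (1)·(+2.7) + (-2)·(+19.6) = 69.9 kcal/mol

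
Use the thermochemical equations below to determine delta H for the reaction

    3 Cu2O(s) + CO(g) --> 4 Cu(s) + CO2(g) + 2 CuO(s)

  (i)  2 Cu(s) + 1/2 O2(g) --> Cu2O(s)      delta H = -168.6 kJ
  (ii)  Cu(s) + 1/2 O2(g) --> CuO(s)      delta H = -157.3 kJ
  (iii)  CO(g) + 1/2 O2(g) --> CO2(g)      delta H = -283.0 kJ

delta H = -91.8 kJ

(i) reversed and × 3: (-3)·(-168.6) = +505.8 kJ
(ii) × 2: (2)·(-157.3) = -314.6 kJ
(iii) as written: -283.0 kJ
By Hess's law, delta H = (+505.8) + (-314.6) + (-283.0) = -91.8 kJ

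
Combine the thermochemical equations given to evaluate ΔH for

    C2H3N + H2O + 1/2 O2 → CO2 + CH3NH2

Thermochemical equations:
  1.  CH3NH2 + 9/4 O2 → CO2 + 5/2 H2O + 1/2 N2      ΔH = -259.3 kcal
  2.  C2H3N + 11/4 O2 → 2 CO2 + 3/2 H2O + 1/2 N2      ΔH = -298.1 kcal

eq. 1 reversed (reverse to put CH3NH2 on the product side): +259.3 kcal
eq. 2 as written (C2H3N already on the reactant side): -298.1 kcal
Since enthalpy is a state function, ΔH = (-1)·(-259.3) + (1)·(-298.1) = -38.8 kcal

ΔH = -38.8 kcal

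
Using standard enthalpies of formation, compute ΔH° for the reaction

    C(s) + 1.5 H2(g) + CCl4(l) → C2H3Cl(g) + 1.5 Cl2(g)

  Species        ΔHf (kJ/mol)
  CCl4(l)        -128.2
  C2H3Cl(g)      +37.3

Products: 1·(+37.3) + 3/2·(+0.0) = +37.3
Reactants: 1·(+0.0) + 3/2·(+0.0) + 1·(-128.2) = -128.2
ΔH° = (+37.3) − (-128.2) = 165.5 kJ/mol

ΔH° = 165.5 kJ/mol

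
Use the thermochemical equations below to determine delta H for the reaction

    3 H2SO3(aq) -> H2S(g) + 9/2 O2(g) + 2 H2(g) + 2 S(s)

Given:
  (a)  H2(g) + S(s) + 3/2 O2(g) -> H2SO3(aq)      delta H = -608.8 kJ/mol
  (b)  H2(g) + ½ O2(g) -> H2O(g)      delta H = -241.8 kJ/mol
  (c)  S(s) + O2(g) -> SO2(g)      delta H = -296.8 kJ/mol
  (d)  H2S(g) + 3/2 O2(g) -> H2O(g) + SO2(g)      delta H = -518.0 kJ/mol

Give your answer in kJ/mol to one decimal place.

delta H = 1805.8 kJ/mol

(a) reversed and × 3 (reverse to put H2SO3(aq) on the reactant side; ×3 to match 3 H2SO3(aq) in the target): (-3)·(-608.8) = +1826.4 kJ/mol
(b) as written: -241.8 kJ/mol
(c) as written: -296.8 kJ/mol
(d) reversed (reverse to put H2S(g) on the product side): +518.0 kJ/mol
Combining the equations, delta H = (+1826.4) + (-241.8) + (-296.8) + (+518.0) = 1805.8 kJ/mol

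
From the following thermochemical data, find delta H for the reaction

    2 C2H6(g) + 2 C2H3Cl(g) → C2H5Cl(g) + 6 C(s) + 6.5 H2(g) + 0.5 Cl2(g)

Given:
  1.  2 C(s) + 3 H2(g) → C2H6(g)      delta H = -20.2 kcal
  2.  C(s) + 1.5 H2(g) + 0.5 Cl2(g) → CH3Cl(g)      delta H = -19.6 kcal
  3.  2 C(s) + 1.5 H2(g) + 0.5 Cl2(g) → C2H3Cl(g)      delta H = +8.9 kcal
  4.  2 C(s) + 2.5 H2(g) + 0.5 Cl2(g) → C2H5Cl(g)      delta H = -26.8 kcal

eq. 1 reversed and × 2 (reverse to put C2H6(g) on the reactant side; scale by 2 for the 2 C2H6(g)): (-2)·(-20.2) = +40.4 kcal
eq. 2: not needed (CH3Cl(g) appears nowhere else).
eq. 3 reversed and × 2 (C2H3Cl(g) must end up as a reactant; ×2 to match 2 C2H3Cl(g) in the target): (-2)·(+8.9) = -17.8 kcal
eq. 4 as written (C2H5Cl(g) already on the product side): -26.8 kcal
delta H = (-2)·(-20.2) + (-2)·(+8.9) + (1)·(-26.8) = -4.2 kcal

delta H = -4.2 kcal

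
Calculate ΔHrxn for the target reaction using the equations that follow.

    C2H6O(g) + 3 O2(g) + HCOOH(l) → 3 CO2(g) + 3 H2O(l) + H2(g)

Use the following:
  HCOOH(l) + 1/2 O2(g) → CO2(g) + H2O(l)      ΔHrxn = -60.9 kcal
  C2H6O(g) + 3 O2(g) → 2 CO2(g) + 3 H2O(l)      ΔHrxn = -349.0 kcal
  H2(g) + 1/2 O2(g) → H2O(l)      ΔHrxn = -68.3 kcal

ΔHrxn = -341.6 kcal

equation 1 as written (HCOOH(l) already on the reactant side): -60.9 kcal
equation 2 as written (C2H6O(g) already on the reactant side): -349.0 kcal
equation 3 reversed (reverse to put H2(g) on the product side): +68.3 kcal
Combining the equations, ΔHrxn = (-60.9) + (-349.0) + (+68.3) = -341.6 kcal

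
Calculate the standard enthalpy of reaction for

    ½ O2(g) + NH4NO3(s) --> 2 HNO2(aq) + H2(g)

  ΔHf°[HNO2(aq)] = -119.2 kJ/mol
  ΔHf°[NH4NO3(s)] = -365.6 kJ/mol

Products: 2·(-119.2) + 1·(+0.0) = -238.4
Reactants: 1/2·(+0.0) + 1·(-365.6) = -365.6
ΔH°rxn = (-238.4) − (-365.6) = 127.2 kJ/mol

ΔH°rxn = 127.2 kJ/mol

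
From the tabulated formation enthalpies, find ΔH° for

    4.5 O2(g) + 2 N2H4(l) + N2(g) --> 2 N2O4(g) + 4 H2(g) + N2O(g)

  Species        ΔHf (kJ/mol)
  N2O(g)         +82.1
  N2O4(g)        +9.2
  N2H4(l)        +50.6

ΔH° = -0.7 kJ/mol

Products: 2·(+9.2) + 4·(+0.0) + 1·(+82.1) = +100.5
Reactants: 9/2·(+0.0) + 2·(+50.6) + 1·(+0.0) = +101.2
ΔH° = (+100.5) − (+101.2) = -0.7 kJ/mol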